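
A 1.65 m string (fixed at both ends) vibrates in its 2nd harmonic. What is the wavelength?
λₙ = 2L/n = 1.65 m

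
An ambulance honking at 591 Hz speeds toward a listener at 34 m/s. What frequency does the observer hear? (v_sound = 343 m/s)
f_obs = f·v/(v − v_s) = 656 Hz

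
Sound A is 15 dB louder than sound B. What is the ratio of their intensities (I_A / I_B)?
I_A/I_B = 10^(Δβ/10) = 31.62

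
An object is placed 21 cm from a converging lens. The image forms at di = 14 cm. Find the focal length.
1/f = 1/do + 1/di → f = 8.4 cm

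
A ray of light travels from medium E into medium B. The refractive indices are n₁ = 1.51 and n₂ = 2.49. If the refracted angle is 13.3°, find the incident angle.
sin θ₁ = (n₂/n₁)·sin θ₂ → θ₁ = 22.29°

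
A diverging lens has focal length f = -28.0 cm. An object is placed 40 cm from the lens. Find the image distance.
1/di = 1/f − 1/do → di = -16.47 cm (virtual image)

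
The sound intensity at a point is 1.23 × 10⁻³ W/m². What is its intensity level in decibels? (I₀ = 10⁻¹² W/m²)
β = 10·log₁₀(I/I₀) = 90.9 dB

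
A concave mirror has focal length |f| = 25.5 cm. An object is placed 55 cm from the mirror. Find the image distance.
f = +25.5 cm (concave); 1/di = 1/f − 1/do → di = 47.54 cm (real image, in front of mirror)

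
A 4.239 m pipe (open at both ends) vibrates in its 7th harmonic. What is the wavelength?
λₙ = 2L/n = 1.211 m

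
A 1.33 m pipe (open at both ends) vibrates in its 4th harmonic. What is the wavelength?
λₙ = 2L/n = 0.665 m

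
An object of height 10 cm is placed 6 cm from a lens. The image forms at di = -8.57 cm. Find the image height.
hi = (-di/do) × ho = 14.28 cm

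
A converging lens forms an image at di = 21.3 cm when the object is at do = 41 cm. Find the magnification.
M = −di/do = -0.5195 (inverted image)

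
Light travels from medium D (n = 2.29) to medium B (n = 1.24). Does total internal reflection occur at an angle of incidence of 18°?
θc = arcsin(n₂/n₁) = 32.78°; 18° < θc, so no — the ray refracts.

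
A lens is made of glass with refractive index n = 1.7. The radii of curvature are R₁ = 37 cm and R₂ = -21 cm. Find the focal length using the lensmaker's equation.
1/f = (n − 1)(1/R₁ − 1/R₂) → f = 19.14 cm (converging lens)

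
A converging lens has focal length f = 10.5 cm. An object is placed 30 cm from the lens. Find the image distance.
1/di = 1/f − 1/do → di = 16.15 cm (real image)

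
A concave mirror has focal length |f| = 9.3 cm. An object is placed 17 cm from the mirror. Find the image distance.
f = +9.3 cm (concave); 1/di = 1/f − 1/do → di = 20.53 cm (real image, in front of mirror)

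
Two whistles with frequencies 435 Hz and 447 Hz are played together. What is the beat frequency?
12 Hz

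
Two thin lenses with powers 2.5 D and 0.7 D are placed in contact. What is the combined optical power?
P_total = P₁ + P₂ = 3.2 D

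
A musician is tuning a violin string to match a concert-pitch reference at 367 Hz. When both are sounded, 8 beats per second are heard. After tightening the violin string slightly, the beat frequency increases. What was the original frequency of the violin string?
375 Hz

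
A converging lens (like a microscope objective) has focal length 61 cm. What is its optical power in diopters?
P = 1/f = 1.639 D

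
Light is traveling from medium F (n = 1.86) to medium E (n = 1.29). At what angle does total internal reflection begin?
θc = arcsin(n₂/n₁) = 43.91°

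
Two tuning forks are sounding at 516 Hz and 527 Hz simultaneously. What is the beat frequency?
11 Hz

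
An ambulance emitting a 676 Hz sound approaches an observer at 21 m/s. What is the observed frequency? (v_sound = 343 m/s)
f_obs = f·v/(v − v_s) = 720.1 Hz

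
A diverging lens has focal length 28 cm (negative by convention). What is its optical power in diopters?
P = 1/f = -3.571 D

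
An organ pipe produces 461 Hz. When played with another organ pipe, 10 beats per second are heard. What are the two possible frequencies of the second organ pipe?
f₂ = 461 ± 10 Hz → 471 Hz or 451 Hz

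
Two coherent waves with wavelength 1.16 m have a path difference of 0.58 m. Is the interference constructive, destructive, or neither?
destructive — path difference = 0.5λ, an odd multiple of λ/2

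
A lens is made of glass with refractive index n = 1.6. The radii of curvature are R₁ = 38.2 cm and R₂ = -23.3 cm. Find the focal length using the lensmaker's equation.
1/f = (n − 1)(1/R₁ − 1/R₂) → f = 24.12 cm (converging lens)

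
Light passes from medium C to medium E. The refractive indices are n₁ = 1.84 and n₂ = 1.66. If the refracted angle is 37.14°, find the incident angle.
sin θ₁ = (n₂/n₁)·sin θ₂ → θ₁ = 33°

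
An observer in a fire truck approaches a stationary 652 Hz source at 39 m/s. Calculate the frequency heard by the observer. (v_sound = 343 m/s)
f_obs = f·(v + v_o)/v = 726.1 Hz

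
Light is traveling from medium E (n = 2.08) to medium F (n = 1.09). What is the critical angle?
θc = arcsin(n₂/n₁) = 31.6°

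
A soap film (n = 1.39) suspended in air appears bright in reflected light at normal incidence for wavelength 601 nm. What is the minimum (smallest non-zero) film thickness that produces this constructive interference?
2nt = (m − ½)λ with m = 1 → t = (m − ½)λ/(2n) = 108.1 nm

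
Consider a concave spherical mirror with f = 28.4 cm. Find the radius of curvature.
R = 2|f| = 56.8 cm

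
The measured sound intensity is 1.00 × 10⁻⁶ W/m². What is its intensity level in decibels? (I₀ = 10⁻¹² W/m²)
β = 10·log₁₀(I/I₀) = 60 dB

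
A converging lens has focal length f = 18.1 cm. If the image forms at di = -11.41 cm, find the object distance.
1/do = 1/f − 1/di → do = 6.998 cm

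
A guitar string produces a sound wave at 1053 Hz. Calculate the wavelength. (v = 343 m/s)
λ = v/f = 0.3257 m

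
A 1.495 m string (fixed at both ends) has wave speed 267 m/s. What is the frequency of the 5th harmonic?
fₙ = nv/(2L) = 446.5 Hz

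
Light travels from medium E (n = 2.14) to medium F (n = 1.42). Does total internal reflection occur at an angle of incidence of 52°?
θc = arcsin(n₂/n₁) = 41.57°; 52° > θc, so yes — total internal reflection.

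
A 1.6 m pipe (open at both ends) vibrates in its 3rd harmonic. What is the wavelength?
λₙ = 2L/n = 1.067 m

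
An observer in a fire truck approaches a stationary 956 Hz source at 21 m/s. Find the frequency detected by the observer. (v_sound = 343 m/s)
f_obs = f·(v + v_o)/v = 1015 Hz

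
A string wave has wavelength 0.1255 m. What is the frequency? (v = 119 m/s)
f = v/λ = 948.2 Hz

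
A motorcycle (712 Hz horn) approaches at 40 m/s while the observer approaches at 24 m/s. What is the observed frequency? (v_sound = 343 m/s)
f_obs = f·(v + v_o)/(v − v_s) = 862.4 Hz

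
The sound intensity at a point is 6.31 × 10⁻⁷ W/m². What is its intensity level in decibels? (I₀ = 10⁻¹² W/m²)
β = 10·log₁₀(I/I₀) = 58 dB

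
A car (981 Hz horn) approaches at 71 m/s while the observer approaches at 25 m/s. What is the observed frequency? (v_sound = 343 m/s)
f_obs = f·(v + v_o)/(v − v_s) = 1327 Hz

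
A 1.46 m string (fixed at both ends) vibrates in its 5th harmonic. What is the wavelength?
λₙ = 2L/n = 0.584 m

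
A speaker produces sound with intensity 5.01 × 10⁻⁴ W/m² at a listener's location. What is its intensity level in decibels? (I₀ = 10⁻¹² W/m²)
β = 10·log₁₀(I/I₀) = 87 dB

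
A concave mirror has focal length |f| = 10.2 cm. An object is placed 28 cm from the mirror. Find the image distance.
f = +10.2 cm (concave); 1/di = 1/f − 1/do → di = 16.04 cm (real image, in front of mirror)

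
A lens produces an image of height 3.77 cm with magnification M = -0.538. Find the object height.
ho = |hi|/|M| = 7.007 cm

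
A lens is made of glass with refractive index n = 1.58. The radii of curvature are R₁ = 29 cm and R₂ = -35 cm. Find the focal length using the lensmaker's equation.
1/f = (n − 1)(1/R₁ − 1/R₂) → f = 27.34 cm (converging lens)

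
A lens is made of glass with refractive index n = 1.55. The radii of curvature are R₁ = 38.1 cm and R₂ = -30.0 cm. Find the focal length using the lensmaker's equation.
1/f = (n − 1)(1/R₁ − 1/R₂) → f = 30.52 cm (converging lens)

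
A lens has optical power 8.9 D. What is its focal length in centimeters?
f = 1/P = 11.24 cm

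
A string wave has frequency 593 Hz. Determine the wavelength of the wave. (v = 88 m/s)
λ = v/f = 0.1484 m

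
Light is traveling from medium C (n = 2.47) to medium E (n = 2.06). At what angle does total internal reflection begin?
θc = arcsin(n₂/n₁) = 56.51°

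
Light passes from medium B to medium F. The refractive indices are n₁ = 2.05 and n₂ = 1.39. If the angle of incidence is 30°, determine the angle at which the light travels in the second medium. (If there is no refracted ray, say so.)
sin θ₂ = (n₁/n₂)·sin θ₁ = 0.7374 → θ₂ = 47.51°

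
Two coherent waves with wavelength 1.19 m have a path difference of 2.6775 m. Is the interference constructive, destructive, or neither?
neither (partial) — path difference = 2.25λ, neither a whole number of wavelengths nor an odd multiple of λ/2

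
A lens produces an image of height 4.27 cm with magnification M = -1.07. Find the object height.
ho = |hi|/|M| = 3.991 cm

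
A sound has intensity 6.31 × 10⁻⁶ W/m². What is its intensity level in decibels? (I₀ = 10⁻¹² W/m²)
β = 10·log₁₀(I/I₀) = 68 dB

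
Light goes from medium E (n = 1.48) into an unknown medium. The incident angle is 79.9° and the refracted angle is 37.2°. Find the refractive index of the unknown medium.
n₂ = n₁·sin θ₁ / sin θ₂ = 2.41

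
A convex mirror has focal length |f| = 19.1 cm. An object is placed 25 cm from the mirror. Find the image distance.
f = −19.1 cm (convex); 1/di = 1/f − 1/do → di = -10.83 cm (virtual image, behind mirror)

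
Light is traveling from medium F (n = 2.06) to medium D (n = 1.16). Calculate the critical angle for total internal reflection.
θc = arcsin(n₂/n₁) = 34.27°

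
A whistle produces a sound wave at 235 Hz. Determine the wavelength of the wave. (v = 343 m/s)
λ = v/f = 1.46 m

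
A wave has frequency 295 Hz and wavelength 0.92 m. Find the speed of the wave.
v = fλ = 271.4 m/s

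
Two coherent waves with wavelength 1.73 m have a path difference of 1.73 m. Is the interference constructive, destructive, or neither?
constructive — path difference = 1λ, a whole number of wavelengths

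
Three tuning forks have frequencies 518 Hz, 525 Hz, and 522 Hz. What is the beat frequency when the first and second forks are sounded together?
7 Hz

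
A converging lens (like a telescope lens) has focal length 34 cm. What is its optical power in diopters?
P = 1/f = 2.941 D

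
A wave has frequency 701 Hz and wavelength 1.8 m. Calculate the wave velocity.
v = fλ = 1262 m/s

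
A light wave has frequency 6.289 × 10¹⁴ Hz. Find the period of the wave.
T = 1/f = 1.590 × 10⁻¹⁵ s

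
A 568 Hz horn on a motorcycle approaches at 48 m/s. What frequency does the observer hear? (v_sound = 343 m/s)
f_obs = f·v/(v − v_s) = 660.4 Hz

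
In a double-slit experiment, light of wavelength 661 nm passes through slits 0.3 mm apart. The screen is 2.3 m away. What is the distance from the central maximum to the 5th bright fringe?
y = mλL/d = 25.34 mm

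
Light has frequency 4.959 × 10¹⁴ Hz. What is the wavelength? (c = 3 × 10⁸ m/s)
λ = c/f = 605 nm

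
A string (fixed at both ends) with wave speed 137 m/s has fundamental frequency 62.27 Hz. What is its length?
L = v/(2f₁) = 1.1 m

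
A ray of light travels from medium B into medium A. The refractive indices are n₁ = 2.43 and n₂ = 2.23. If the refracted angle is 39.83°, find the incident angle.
sin θ₁ = (n₂/n₁)·sin θ₂ → θ₁ = 36°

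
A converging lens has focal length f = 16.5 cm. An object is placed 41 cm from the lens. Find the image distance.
1/di = 1/f − 1/do → di = 27.61 cm (real image)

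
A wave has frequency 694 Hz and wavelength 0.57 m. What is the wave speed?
v = fλ = 395.6 m/s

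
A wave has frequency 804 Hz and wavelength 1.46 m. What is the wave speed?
v = fλ = 1174 m/s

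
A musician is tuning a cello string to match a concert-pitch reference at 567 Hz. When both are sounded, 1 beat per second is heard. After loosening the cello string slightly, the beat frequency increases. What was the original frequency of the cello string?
566 Hz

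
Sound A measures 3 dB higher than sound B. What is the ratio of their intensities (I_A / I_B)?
I_A/I_B = 10^(Δβ/10) = 1.995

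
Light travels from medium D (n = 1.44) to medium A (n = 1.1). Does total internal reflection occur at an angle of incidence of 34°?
θc = arcsin(n₂/n₁) = 49.81°; 34° < θc, so no — the ray refracts.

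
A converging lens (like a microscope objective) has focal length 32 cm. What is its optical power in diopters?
P = 1/f = 3.125 D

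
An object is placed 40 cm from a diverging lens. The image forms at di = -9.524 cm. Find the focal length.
1/f = 1/do + 1/di → f = -12.5 cm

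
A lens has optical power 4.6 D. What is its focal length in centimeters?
f = 1/P = 21.74 cm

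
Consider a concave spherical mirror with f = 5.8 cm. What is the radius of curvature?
R = 2|f| = 11.6 cm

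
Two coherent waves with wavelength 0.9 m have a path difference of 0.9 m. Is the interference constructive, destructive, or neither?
constructive — path difference = 1λ, a whole number of wavelengths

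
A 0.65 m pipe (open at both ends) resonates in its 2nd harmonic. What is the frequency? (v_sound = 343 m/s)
fₙ = nv/(2L) = 527.7 Hz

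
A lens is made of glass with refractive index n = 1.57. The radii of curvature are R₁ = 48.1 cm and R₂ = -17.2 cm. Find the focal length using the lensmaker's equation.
1/f = (n − 1)(1/R₁ − 1/R₂) → f = 22.23 cm (converging lens)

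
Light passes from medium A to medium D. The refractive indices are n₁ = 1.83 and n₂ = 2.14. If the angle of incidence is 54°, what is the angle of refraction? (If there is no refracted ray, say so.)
sin θ₂ = (n₁/n₂)·sin θ₁ = 0.6918 → θ₂ = 43.77°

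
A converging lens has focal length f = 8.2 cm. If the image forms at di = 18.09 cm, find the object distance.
1/do = 1/f − 1/di → do = 15 cm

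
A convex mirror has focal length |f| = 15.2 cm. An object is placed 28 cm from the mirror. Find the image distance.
f = −15.2 cm (convex); 1/di = 1/f − 1/do → di = -9.852 cm (virtual image, behind mirror)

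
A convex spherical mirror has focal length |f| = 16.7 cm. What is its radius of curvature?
R = 2|f| = 33.4 cm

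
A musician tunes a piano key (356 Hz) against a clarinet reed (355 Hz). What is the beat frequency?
1 Hz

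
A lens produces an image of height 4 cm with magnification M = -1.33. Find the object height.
ho = |hi|/|M| = 3.008 cm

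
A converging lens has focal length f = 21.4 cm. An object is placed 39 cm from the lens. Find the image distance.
1/di = 1/f − 1/do → di = 47.42 cm (real image)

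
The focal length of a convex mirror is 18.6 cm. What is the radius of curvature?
R = 2|f| = 37.2 cm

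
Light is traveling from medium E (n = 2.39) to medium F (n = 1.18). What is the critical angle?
θc = arcsin(n₂/n₁) = 29.59°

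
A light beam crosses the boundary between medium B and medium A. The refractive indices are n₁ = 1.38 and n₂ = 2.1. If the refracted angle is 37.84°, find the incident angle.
sin θ₁ = (n₂/n₁)·sin θ₂ → θ₁ = 68.99°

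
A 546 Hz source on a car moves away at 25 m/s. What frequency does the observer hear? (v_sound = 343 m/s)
f_obs = f·v/(v + v_s) = 508.9 Hz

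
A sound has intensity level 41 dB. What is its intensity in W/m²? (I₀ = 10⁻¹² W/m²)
I = I₀·10^(β/10) = 1.26 × 10⁻⁸ W/m²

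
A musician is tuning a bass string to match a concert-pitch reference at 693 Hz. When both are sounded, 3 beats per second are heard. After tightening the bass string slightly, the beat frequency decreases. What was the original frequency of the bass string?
690 Hz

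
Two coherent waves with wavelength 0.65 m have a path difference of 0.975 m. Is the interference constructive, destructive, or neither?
destructive — path difference = 1.5λ, an odd multiple of λ/2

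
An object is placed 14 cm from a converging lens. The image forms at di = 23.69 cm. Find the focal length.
1/f = 1/do + 1/di → f = 8.8 cm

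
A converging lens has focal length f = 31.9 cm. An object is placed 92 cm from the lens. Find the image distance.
1/di = 1/f − 1/do → di = 48.83 cm (real image)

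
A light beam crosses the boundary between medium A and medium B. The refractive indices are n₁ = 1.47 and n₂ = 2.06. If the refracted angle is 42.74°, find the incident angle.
sin θ₁ = (n₂/n₁)·sin θ₂ → θ₁ = 72°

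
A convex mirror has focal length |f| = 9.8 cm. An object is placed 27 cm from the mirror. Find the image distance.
f = −9.8 cm (convex); 1/di = 1/f − 1/do → di = -7.19 cm (virtual image, behind mirror)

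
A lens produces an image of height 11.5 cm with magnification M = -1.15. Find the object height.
ho = |hi|/|M| = 10 cm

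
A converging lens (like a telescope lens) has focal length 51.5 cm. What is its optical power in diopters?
P = 1/f = 1.942 D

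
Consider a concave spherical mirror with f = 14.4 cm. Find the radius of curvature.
R = 2|f| = 28.8 cm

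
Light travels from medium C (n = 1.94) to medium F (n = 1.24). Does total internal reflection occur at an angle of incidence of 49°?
θc = arcsin(n₂/n₁) = 39.73°; 49° > θc, so yes — total internal reflection.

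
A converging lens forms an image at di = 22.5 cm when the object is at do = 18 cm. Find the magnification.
M = −di/do = -1.25 (inverted image)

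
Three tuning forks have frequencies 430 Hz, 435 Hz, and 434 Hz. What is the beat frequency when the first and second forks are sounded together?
5 Hz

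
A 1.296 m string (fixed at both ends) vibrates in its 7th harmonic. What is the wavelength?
λₙ = 2L/n = 0.3703 m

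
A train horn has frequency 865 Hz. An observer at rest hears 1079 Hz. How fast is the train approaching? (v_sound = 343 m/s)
v_s = v·(1 − f/f_obs) = 68.03 m/s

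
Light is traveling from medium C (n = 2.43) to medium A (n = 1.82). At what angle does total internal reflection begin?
θc = arcsin(n₂/n₁) = 48.5°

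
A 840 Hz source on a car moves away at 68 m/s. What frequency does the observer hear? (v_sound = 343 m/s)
f_obs = f·v/(v + v_s) = 701 Hz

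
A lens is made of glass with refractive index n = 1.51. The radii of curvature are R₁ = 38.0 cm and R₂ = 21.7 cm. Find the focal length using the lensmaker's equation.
1/f = (n − 1)(1/R₁ − 1/R₂) → f = -99.19 cm (diverging lens)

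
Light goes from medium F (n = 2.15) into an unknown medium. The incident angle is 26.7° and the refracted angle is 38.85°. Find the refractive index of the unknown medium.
n₂ = n₁·sin θ₁ / sin θ₂ = 1.54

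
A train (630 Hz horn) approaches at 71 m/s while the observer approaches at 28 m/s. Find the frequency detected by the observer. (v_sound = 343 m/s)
f_obs = f·(v + v_o)/(v − v_s) = 859.3 Hz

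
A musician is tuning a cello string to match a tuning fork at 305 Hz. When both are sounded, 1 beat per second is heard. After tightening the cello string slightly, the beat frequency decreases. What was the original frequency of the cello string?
304 Hz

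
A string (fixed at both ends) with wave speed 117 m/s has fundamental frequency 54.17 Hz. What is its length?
L = v/(2f₁) = 1.08 m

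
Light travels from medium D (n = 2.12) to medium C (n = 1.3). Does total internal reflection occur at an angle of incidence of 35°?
θc = arcsin(n₂/n₁) = 37.82°; 35° < θc, so no — the ray refracts.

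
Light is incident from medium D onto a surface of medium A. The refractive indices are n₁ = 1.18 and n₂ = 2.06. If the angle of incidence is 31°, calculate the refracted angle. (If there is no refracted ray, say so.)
sin θ₂ = (n₁/n₂)·sin θ₁ = 0.295 → θ₂ = 17.16°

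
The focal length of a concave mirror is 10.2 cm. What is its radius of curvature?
R = 2|f| = 20.4 cm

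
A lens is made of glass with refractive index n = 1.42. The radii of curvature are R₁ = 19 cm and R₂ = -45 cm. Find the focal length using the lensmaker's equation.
1/f = (n − 1)(1/R₁ − 1/R₂) → f = 31.81 cm (converging lens)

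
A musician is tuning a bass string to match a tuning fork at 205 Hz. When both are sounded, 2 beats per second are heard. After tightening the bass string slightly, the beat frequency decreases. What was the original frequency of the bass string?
203 Hz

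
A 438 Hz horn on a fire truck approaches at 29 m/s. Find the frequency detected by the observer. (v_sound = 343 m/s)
f_obs = f·v/(v − v_s) = 478.5 Hz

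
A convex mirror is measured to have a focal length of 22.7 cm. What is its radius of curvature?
R = 2|f| = 45.4 cm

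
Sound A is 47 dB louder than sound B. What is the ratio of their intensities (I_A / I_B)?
I_A/I_B = 10^(Δβ/10) = 50120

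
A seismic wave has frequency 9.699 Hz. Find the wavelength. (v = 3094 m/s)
λ = v/f = 319 m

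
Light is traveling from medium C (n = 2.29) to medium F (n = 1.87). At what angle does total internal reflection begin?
θc = arcsin(n₂/n₁) = 54.75°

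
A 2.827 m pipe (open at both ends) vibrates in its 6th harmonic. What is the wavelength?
λₙ = 2L/n = 0.9423 m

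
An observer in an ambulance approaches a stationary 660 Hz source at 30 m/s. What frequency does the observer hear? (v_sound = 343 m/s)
f_obs = f·(v + v_o)/v = 717.7 Hz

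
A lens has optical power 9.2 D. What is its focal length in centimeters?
f = 1/P = 10.87 cm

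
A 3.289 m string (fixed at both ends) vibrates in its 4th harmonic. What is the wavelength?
λₙ = 2L/n = 1.645 m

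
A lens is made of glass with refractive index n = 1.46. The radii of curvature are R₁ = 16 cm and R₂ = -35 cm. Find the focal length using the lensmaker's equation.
1/f = (n − 1)(1/R₁ − 1/R₂) → f = 23.87 cm (converging lens)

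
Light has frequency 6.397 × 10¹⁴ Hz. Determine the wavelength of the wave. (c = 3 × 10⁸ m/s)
λ = c/f = 469 nm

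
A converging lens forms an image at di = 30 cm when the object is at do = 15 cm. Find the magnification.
M = −di/do = -2 (inverted image)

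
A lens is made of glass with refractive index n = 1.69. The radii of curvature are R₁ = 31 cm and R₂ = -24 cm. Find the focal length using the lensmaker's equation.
1/f = (n − 1)(1/R₁ − 1/R₂) → f = 19.6 cm (converging lens)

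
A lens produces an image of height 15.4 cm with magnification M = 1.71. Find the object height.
ho = |hi|/|M| = 9.006 cm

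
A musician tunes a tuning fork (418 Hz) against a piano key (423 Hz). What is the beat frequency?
5 Hz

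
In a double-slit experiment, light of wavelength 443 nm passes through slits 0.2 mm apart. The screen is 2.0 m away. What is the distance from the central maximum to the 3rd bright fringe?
y = mλL/d = 13.29 mm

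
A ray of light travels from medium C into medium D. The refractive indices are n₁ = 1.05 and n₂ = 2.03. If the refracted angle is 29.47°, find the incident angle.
sin θ₁ = (n₂/n₁)·sin θ₂ → θ₁ = 72.02°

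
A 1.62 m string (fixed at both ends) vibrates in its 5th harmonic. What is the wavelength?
λₙ = 2L/n = 0.648 m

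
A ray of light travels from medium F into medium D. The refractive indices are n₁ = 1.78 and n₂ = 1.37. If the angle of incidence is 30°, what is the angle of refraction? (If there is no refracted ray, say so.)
sin θ₂ = (n₁/n₂)·sin θ₁ = 0.6496 → θ₂ = 40.51°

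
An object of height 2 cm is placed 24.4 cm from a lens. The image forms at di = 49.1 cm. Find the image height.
hi = (-di/do) × ho = -4.025 cm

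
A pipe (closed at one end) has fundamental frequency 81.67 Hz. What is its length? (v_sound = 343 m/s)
L = v/(4f₁) = 1.05 m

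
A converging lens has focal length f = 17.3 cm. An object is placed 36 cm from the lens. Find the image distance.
1/di = 1/f − 1/do → di = 33.3 cm (real image)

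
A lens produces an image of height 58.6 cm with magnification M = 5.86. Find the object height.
ho = |hi|/|M| = 10 cm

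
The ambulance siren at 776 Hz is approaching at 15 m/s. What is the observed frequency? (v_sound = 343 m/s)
f_obs = f·v/(v − v_s) = 811.5 Hz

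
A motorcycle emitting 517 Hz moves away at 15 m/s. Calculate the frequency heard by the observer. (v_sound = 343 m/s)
f_obs = f·v/(v + v_s) = 495.3 Hz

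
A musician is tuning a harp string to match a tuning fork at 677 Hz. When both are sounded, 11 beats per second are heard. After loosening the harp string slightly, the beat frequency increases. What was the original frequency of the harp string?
666 Hz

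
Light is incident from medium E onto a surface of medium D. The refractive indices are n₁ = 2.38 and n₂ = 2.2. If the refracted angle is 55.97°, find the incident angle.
sin θ₁ = (n₂/n₁)·sin θ₂ → θ₁ = 50°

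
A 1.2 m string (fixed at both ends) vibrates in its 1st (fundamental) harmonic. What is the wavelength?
λₙ = 2L/n = 2.4 m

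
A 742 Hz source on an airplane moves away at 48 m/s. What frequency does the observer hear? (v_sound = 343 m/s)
f_obs = f·v/(v + v_s) = 650.9 Hz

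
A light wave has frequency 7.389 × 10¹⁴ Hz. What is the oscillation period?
T = 1/f = 1.353 × 10⁻¹⁵ s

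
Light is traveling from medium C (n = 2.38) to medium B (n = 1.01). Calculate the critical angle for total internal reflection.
θc = arcsin(n₂/n₁) = 25.11°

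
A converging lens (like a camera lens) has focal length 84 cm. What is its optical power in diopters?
P = 1/f = 1.19 D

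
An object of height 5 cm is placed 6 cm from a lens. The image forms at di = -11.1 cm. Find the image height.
hi = (-di/do) × ho = 9.25 cm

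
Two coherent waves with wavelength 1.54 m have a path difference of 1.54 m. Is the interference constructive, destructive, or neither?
constructive — path difference = 1λ, a whole number of wavelengths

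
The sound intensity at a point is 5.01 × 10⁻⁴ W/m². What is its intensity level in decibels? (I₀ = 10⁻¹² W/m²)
β = 10·log₁₀(I/I₀) = 87 dB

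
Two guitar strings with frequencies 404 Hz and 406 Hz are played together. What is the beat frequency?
2 Hz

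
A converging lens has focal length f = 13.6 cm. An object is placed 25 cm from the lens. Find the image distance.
1/di = 1/f − 1/do → di = 29.82 cm (real image)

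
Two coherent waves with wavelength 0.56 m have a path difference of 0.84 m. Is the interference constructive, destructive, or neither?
destructive — path difference = 1.5λ, an odd multiple of λ/2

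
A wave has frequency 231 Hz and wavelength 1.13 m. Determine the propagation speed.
v = fλ = 261 m/s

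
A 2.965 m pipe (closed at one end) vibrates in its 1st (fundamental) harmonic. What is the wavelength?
λₙ = 4L/n = 11.86 m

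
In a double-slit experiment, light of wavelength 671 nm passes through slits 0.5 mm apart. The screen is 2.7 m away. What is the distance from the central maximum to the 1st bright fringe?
y = mλL/d = 3.623 mm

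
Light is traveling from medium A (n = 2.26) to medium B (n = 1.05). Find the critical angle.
θc = arcsin(n₂/n₁) = 27.68°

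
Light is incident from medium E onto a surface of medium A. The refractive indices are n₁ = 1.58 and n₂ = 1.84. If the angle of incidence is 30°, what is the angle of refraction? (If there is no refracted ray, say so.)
sin θ₂ = (n₁/n₂)·sin θ₁ = 0.4293 → θ₂ = 25.43°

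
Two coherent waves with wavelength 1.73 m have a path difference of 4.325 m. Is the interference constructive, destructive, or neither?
destructive — path difference = 2.5λ, an odd multiple of λ/2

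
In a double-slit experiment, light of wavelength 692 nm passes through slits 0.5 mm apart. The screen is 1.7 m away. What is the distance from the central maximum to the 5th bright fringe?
y = mλL/d = 11.76 mm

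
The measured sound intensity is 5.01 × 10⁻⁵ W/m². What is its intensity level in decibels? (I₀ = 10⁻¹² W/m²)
β = 10·log₁₀(I/I₀) = 77 dB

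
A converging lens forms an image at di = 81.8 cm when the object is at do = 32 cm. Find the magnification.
M = −di/do = -2.556 (inverted image)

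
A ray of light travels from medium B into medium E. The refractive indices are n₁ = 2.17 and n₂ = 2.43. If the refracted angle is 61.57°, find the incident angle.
sin θ₁ = (n₂/n₁)·sin θ₂ → θ₁ = 79.99°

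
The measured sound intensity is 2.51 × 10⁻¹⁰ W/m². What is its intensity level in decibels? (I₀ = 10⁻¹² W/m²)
β = 10·log₁₀(I/I₀) = 24 dB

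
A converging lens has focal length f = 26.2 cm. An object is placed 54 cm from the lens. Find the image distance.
1/di = 1/f − 1/do → di = 50.89 cm (real image)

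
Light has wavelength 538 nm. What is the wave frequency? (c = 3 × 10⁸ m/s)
f = c/λ = 5.576 × 10¹⁴ Hz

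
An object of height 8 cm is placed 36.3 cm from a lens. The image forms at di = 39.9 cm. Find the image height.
hi = (-di/do) × ho = -8.793 cm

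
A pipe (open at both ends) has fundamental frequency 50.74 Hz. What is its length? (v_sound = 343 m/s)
L = v/(2f₁) = 3.38 m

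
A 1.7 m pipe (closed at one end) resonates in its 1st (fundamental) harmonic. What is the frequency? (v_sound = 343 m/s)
fₙ = nv/(4L) = 50.44 Hz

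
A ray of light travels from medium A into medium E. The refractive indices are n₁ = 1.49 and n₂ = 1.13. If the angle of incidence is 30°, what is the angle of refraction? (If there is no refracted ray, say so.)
sin θ₂ = (n₁/n₂)·sin θ₁ = 0.6593 → θ₂ = 41.25°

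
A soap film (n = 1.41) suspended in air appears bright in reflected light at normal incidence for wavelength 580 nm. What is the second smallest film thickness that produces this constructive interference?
2nt = (m − ½)λ with m = 2 → t = (m − ½)λ/(2n) = 308.5 nm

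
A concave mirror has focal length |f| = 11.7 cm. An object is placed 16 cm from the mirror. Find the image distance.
f = +11.7 cm (concave); 1/di = 1/f − 1/do → di = 43.53 cm (real image, in front of mirror)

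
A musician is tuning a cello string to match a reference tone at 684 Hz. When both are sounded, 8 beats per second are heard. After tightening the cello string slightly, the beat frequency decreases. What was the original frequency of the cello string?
676 Hz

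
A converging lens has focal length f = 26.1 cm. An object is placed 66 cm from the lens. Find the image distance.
1/di = 1/f − 1/do → di = 43.17 cm (real image)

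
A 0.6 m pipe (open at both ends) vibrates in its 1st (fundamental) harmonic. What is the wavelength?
λₙ = 2L/n = 1.2 m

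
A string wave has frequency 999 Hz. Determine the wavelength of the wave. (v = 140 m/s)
λ = v/f = 0.1401 m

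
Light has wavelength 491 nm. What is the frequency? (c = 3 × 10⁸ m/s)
f = c/λ = 6.110 × 10¹⁴ Hz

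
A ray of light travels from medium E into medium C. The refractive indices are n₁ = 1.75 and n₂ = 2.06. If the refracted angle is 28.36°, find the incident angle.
sin θ₁ = (n₂/n₁)·sin θ₂ → θ₁ = 34°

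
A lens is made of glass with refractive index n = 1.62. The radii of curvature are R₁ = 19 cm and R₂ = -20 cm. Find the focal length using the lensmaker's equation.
1/f = (n − 1)(1/R₁ − 1/R₂) → f = 15.72 cm (converging lens)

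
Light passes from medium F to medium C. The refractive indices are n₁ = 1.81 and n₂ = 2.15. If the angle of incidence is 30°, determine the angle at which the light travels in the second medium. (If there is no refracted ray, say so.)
sin θ₂ = (n₁/n₂)·sin θ₁ = 0.4209 → θ₂ = 24.89°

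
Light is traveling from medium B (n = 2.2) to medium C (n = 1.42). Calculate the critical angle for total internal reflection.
θc = arcsin(n₂/n₁) = 40.2°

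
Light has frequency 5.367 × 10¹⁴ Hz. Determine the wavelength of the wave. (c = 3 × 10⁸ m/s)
λ = c/f = 559 nm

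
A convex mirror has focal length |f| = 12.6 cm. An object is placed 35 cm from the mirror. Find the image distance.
f = −12.6 cm (convex); 1/di = 1/f − 1/do → di = -9.265 cm (virtual image, behind mirror)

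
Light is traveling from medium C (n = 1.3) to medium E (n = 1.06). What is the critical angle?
θc = arcsin(n₂/n₁) = 54.63°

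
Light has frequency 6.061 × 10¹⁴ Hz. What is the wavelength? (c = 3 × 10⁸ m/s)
λ = c/f = 495 nm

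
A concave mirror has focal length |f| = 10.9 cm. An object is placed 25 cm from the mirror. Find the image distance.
f = +10.9 cm (concave); 1/di = 1/f − 1/do → di = 19.33 cm (real image, in front of mirror)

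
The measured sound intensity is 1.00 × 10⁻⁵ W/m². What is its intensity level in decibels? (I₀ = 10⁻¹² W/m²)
β = 10·log₁₀(I/I₀) = 70 dB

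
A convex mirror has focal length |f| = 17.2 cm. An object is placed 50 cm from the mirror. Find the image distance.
f = −17.2 cm (convex); 1/di = 1/f − 1/do → di = -12.8 cm (virtual image, behind mirror)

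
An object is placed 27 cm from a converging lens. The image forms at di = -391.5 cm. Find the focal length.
1/f = 1/do + 1/di → f = 29 cm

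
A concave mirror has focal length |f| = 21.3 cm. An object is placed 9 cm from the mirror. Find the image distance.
f = +21.3 cm (concave); 1/di = 1/f − 1/do → di = -15.59 cm (virtual image, behind mirror)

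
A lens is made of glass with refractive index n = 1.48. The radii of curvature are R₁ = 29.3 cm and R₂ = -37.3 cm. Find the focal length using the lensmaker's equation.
1/f = (n − 1)(1/R₁ − 1/R₂) → f = 34.19 cm (converging lens)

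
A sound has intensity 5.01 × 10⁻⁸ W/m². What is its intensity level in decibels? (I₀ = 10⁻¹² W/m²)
β = 10·log₁₀(I/I₀) = 47 dB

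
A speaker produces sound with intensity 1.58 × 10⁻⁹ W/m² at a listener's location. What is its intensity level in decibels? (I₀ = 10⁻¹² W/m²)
β = 10·log₁₀(I/I₀) = 31.99 dB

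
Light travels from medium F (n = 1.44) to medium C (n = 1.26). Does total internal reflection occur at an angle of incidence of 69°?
θc = arcsin(n₂/n₁) = 61.04°; 69° > θc, so yes — total internal reflection.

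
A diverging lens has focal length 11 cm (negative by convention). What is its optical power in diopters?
P = 1/f = -9.091 D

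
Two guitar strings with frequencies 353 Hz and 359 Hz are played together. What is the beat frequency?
6 Hz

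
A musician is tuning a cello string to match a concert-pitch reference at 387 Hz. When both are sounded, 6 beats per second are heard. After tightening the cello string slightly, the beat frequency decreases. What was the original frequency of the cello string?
381 Hz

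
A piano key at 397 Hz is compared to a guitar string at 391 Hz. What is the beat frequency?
6 Hz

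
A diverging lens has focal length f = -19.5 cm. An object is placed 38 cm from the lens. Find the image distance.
1/di = 1/f − 1/do → di = -12.89 cm (virtual image)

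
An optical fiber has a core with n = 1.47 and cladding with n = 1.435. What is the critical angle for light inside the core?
θc = arcsin(n_cladding/n_core) = 77.47°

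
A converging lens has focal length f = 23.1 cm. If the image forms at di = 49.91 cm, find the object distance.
1/do = 1/f − 1/di → do = 43 cm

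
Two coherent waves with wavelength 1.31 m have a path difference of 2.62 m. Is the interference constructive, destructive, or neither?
constructive — path difference = 2λ, a whole number of wavelengths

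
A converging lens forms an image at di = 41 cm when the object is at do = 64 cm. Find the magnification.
M = −di/do = -0.6406 (inverted image)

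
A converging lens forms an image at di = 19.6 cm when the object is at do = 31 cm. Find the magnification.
M = −di/do = -0.6323 (inverted image)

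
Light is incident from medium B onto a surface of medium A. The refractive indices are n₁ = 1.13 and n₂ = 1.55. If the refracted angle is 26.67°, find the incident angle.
sin θ₁ = (n₂/n₁)·sin θ₂ → θ₁ = 38°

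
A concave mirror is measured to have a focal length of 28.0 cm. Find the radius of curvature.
R = 2|f| = 56 cm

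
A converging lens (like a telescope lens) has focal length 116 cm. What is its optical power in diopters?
P = 1/f = 0.8621 D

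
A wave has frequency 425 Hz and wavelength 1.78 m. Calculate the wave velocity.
v = fλ = 756.5 m/s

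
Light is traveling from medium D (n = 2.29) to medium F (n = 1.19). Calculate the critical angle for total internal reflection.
θc = arcsin(n₂/n₁) = 31.31°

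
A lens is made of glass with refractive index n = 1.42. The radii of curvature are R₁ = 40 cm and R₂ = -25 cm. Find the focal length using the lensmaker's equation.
1/f = (n − 1)(1/R₁ − 1/R₂) → f = 36.63 cm (converging lens)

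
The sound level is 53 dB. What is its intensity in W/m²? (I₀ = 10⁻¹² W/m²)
I = I₀·10^(β/10) = 2.00 × 10⁻⁷ W/m²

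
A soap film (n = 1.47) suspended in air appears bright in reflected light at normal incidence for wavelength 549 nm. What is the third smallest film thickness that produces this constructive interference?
2nt = (m − ½)λ with m = 3 → t = (m − ½)λ/(2n) = 466.8 nm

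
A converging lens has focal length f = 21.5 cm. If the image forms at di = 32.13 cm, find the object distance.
1/do = 1/f − 1/di → do = 64.99 cm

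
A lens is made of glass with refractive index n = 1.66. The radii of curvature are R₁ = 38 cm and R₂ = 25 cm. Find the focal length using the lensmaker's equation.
1/f = (n − 1)(1/R₁ − 1/R₂) → f = -110.7 cm (diverging lens)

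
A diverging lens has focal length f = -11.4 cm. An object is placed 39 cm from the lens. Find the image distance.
1/di = 1/f − 1/do → di = -8.821 cm (virtual image)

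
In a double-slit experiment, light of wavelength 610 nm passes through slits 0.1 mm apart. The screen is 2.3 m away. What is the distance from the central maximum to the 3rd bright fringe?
y = mλL/d = 42.09 mm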